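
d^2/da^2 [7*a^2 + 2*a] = 14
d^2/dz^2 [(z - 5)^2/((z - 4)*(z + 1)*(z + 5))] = 2*(z^6 - 30*z^5 + 147*z^4 + 348*z^3 - 2205*z^2 - 2550*z + 14225)/(z^9 + 6*z^8 - 45*z^7 - 280*z^6 + 615*z^5 + 4206*z^4 - 1099*z^3 - 19260*z^2 - 22800*z - 8000)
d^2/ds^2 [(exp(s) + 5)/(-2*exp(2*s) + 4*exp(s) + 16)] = (-exp(4*s) - 22*exp(3*s) - 18*exp(2*s) - 164*exp(s) + 16)*exp(s)/(2*(exp(6*s) - 6*exp(5*s) - 12*exp(4*s) + 88*exp(3*s) + 96*exp(2*s) - 384*exp(s) - 512))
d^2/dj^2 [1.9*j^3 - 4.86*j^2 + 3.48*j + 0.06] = 11.4*j - 9.72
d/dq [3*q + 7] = 3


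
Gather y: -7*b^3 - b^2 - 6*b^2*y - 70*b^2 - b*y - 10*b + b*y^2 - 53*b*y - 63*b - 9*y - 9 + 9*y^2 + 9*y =-7*b^3 - 71*b^2 - 73*b + y^2*(b + 9) + y*(-6*b^2 - 54*b) - 9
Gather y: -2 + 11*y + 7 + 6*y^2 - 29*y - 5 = 6*y^2 - 18*y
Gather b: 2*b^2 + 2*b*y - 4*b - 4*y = 2*b^2 + b*(2*y - 4) - 4*y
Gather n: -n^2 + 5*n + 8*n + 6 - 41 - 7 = -n^2 + 13*n - 42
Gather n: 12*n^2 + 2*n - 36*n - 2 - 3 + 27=12*n^2 - 34*n + 22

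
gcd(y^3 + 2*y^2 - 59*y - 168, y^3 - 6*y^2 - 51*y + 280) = y^2 - y - 56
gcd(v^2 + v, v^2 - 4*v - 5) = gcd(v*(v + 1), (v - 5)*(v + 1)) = v + 1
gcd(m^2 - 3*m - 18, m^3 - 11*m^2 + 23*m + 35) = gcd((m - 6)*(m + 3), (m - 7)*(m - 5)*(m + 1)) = 1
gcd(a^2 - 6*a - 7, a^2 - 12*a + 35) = a - 7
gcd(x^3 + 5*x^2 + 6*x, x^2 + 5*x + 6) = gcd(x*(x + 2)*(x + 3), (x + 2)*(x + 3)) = x^2 + 5*x + 6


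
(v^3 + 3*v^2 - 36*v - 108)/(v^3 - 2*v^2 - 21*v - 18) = (v + 6)/(v + 1)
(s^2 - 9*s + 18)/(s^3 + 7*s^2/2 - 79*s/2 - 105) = 2*(s - 3)/(2*s^2 + 19*s + 35)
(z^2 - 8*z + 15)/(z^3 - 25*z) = (z - 3)/(z*(z + 5))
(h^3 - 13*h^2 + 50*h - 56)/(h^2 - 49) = (h^2 - 6*h + 8)/(h + 7)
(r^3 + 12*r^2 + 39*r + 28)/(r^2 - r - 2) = (r^2 + 11*r + 28)/(r - 2)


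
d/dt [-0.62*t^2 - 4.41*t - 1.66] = -1.24*t - 4.41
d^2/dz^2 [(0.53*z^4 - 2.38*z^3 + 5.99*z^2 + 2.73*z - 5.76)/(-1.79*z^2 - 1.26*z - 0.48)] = (-3.396346*z^6 - 7.17217200000001*z^5 - 7.780824*z^4 + 7.863786*z^3 + 148.784544*z^2 + 95.310432*z + 8.933184)/(5.735339*z^6 + 12.111498*z^5 + 13.139316*z^4 + 8.495928*z^3 + 3.523392*z^2 + 0.870912*z + 0.110592)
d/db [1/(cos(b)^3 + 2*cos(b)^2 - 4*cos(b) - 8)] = (3*cos(b) - 2)*sin(b)/((cos(b) - 2)^2*(cos(b) + 2)^3)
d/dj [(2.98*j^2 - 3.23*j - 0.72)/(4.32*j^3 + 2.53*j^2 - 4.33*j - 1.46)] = (-12.8736*j^4 + 27.9072*j^3 + 4.5997*j^2 - 5.0584*j + 1.5982)/(18.6624*j^6 + 21.8592*j^5 - 31.0103*j^4 - 34.5242*j^3 + 11.3613*j^2 + 12.6436*j + 2.1316)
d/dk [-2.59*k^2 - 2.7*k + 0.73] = -5.18*k - 2.7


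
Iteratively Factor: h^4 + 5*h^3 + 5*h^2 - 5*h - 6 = (h - 1)*(h^3 + 6*h^2 + 11*h + 6) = (h - 1)*(h + 1)*(h^2 + 5*h + 6) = (h - 1)*(h + 1)*(h + 2)*(h + 3)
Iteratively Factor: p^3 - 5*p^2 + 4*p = (p - 1)*(p^2 - 4*p) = p*(p - 1)*(p - 4)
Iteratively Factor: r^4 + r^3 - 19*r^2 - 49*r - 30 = (r + 3)*(r^3 - 2*r^2 - 13*r - 10) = (r + 1)*(r + 3)*(r^2 - 3*r - 10) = (r - 5)*(r + 1)*(r + 3)*(r + 2)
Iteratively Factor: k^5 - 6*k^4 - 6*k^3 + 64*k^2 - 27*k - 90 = (k - 3)*(k^4 - 3*k^3 - 15*k^2 + 19*k + 30) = (k - 3)*(k + 3)*(k^3 - 6*k^2 + 3*k + 10) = (k - 5)*(k - 3)*(k + 3)*(k^2 - k - 2) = (k - 5)*(k - 3)*(k - 2)*(k + 3)*(k + 1)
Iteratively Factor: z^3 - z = (z + 1)*(z^2 - z) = z*(z + 1)*(z - 1)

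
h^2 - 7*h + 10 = (h - 5)*(h - 2)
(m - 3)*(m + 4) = m^2 + m - 12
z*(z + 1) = z^2 + z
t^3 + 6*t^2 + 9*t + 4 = (t + 1)^2*(t + 4)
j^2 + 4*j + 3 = (j + 1)*(j + 3)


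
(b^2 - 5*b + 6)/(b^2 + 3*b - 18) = (b - 2)/(b + 6)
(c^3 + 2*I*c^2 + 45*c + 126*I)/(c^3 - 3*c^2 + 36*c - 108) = (c^2 - 4*I*c + 21)/(c^2 + c*(-3 - 6*I) + 18*I)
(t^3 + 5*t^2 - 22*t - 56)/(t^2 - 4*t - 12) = (t^2 + 3*t - 28)/(t - 6)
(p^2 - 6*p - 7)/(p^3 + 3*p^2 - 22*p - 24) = (p - 7)/(p^2 + 2*p - 24)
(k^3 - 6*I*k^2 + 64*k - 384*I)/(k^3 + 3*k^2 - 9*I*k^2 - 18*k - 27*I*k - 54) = (k^2 + 64)/(k^2 + 3*k*(1 - I) - 9*I)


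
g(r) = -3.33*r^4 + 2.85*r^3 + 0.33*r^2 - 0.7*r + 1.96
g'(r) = -13.32*r^3 + 8.55*r^2 + 0.66*r - 0.7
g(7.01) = -7046.10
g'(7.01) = -4164.29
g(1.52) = -6.11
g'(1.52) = -26.72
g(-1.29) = -11.93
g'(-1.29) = 41.27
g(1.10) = 0.51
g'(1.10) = -7.36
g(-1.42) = -18.08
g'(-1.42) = 53.74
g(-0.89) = -1.25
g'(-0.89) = 14.88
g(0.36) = 1.83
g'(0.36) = 0.02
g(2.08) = -34.75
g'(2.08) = -82.20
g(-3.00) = -339.65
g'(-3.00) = 433.91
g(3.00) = -189.95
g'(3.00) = -281.41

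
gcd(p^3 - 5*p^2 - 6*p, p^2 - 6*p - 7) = p + 1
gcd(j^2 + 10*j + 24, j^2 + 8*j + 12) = j + 6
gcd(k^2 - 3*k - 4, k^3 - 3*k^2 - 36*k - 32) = k + 1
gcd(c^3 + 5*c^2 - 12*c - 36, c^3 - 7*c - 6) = c^2 - c - 6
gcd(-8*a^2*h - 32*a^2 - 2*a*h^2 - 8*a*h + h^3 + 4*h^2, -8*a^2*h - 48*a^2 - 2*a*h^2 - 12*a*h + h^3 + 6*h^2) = 8*a^2 + 2*a*h - h^2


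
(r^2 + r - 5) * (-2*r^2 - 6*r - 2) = -2*r^4 - 8*r^3 + 2*r^2 + 28*r + 10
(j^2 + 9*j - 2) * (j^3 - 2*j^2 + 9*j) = j^5 + 7*j^4 - 11*j^3 + 85*j^2 - 18*j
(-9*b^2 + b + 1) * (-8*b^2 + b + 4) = 72*b^4 - 17*b^3 - 43*b^2 + 5*b + 4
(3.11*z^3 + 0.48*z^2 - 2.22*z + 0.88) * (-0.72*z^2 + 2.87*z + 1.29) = -2.2392*z^5 + 8.5801*z^4 + 6.9879*z^3 - 6.3858*z^2 - 0.3382*z + 1.1352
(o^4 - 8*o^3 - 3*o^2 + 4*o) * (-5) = -5*o^4 + 40*o^3 + 15*o^2 - 20*o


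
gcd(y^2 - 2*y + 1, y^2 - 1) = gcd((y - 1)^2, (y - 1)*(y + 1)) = y - 1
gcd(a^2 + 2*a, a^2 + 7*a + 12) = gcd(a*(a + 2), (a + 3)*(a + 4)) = 1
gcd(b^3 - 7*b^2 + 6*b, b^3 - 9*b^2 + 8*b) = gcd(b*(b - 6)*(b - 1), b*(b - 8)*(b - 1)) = b^2 - b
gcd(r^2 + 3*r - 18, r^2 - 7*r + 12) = r - 3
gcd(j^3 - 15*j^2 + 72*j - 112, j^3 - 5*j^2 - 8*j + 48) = j^2 - 8*j + 16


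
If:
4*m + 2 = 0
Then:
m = -1/2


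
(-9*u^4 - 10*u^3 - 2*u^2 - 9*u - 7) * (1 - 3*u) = 27*u^5 + 21*u^4 - 4*u^3 + 25*u^2 + 12*u - 7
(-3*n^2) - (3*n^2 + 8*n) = -6*n^2 - 8*n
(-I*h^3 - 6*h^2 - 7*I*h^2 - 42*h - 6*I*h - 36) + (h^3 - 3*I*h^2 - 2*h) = h^3 - I*h^3 - 6*h^2 - 10*I*h^2 - 44*h - 6*I*h - 36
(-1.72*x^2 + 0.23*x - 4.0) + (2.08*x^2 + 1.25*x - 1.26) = 0.36*x^2 + 1.48*x - 5.26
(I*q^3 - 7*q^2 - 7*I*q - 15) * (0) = 0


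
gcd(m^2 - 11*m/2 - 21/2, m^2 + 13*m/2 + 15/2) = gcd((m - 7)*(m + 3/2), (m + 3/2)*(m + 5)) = m + 3/2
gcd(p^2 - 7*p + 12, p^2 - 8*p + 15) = p - 3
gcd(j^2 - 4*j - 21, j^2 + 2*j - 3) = j + 3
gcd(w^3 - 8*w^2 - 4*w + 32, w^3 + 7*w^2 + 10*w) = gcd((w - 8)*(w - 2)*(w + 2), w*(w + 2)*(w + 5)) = w + 2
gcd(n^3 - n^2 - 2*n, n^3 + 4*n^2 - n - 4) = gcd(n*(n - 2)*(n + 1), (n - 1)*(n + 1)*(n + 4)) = n + 1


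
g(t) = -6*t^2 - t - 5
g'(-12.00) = 143.00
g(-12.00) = -857.00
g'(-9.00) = 107.00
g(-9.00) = -482.00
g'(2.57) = -31.84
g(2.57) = -47.20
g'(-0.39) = 3.68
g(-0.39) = -5.52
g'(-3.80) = 44.60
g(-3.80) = -87.84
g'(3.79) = -46.48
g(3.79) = -94.97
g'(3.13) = -38.56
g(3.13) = -66.91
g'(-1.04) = 11.48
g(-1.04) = -10.45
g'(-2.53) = 29.36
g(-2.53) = -40.88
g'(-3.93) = 46.16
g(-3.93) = -93.74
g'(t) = -12*t - 1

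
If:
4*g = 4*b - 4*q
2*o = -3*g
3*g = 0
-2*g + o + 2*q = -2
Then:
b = -1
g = 0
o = 0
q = -1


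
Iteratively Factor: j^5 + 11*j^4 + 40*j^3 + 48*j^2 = (j)*(j^4 + 11*j^3 + 40*j^2 + 48*j) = j^2*(j^3 + 11*j^2 + 40*j + 48) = j^2*(j + 4)*(j^2 + 7*j + 12) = j^2*(j + 3)*(j + 4)*(j + 4)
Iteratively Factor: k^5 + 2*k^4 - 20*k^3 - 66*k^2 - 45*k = (k + 1)*(k^4 + k^3 - 21*k^2 - 45*k) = (k + 1)*(k + 3)*(k^3 - 2*k^2 - 15*k) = (k + 1)*(k + 3)^2*(k^2 - 5*k) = k*(k + 1)*(k + 3)^2*(k - 5)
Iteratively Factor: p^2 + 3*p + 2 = (p + 1)*(p + 2)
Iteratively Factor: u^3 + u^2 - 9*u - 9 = (u - 3)*(u^2 + 4*u + 3) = (u - 3)*(u + 1)*(u + 3)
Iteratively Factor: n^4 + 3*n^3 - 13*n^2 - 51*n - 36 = (n + 1)*(n^3 + 2*n^2 - 15*n - 36) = (n + 1)*(n + 3)*(n^2 - n - 12) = (n + 1)*(n + 3)^2*(n - 4)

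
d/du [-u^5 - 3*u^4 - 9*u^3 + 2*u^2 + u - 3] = -5*u^4 - 12*u^3 - 27*u^2 + 4*u + 1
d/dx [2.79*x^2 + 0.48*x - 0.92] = 5.58*x + 0.48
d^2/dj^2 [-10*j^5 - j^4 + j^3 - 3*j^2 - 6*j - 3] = -200*j^3 - 12*j^2 + 6*j - 6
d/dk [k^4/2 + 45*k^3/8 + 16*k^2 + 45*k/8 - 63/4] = 2*k^3 + 135*k^2/8 + 32*k + 45/8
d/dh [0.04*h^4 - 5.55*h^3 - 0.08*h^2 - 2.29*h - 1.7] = 0.16*h^3 - 16.65*h^2 - 0.16*h - 2.29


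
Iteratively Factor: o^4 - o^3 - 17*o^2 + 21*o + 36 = (o + 1)*(o^3 - 2*o^2 - 15*o + 36) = (o - 3)*(o + 1)*(o^2 + o - 12) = (o - 3)^2*(o + 1)*(o + 4)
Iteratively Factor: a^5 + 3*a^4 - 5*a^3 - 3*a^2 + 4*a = (a - 1)*(a^4 + 4*a^3 - a^2 - 4*a) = a*(a - 1)*(a^3 + 4*a^2 - a - 4) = a*(a - 1)*(a + 1)*(a^2 + 3*a - 4) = a*(a - 1)^2*(a + 1)*(a + 4)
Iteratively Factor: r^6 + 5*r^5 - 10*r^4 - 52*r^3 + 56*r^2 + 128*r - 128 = (r + 4)*(r^5 + r^4 - 14*r^3 + 4*r^2 + 40*r - 32) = (r + 4)^2*(r^4 - 3*r^3 - 2*r^2 + 12*r - 8) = (r - 2)*(r + 4)^2*(r^3 - r^2 - 4*r + 4) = (r - 2)^2*(r + 4)^2*(r^2 + r - 2) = (r - 2)^2*(r - 1)*(r + 4)^2*(r + 2)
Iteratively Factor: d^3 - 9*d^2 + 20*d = (d)*(d^2 - 9*d + 20) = d*(d - 5)*(d - 4)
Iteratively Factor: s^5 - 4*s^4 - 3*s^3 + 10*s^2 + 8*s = (s - 2)*(s^4 - 2*s^3 - 7*s^2 - 4*s) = (s - 2)*(s + 1)*(s^3 - 3*s^2 - 4*s) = (s - 4)*(s - 2)*(s + 1)*(s^2 + s) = (s - 4)*(s - 2)*(s + 1)^2*(s)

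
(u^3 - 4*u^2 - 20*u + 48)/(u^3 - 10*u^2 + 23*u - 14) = (u^2 - 2*u - 24)/(u^2 - 8*u + 7)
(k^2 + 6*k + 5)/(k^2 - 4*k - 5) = (k + 5)/(k - 5)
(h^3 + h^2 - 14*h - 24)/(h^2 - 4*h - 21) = (h^2 - 2*h - 8)/(h - 7)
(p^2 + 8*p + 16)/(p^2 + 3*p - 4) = (p + 4)/(p - 1)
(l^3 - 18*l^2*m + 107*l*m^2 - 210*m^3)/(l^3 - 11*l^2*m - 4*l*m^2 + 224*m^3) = (l^2 - 11*l*m + 30*m^2)/(l^2 - 4*l*m - 32*m^2)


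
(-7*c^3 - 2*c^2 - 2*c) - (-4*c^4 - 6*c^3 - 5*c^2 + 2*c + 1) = 4*c^4 - c^3 + 3*c^2 - 4*c - 1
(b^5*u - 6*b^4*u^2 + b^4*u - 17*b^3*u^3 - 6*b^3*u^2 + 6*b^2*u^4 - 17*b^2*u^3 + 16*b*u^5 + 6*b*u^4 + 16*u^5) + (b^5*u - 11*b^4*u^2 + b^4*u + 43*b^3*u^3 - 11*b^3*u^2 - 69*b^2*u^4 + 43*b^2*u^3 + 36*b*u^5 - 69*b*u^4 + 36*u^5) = 2*b^5*u - 17*b^4*u^2 + 2*b^4*u + 26*b^3*u^3 - 17*b^3*u^2 - 63*b^2*u^4 + 26*b^2*u^3 + 52*b*u^5 - 63*b*u^4 + 52*u^5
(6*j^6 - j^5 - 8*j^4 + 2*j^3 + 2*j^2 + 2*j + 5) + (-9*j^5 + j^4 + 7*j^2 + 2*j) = 6*j^6 - 10*j^5 - 7*j^4 + 2*j^3 + 9*j^2 + 4*j + 5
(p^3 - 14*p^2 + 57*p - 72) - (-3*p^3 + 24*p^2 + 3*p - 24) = 4*p^3 - 38*p^2 + 54*p - 48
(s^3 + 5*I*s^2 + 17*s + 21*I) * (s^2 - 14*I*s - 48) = s^5 - 9*I*s^4 + 39*s^3 - 457*I*s^2 - 522*s - 1008*I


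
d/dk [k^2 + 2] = 2*k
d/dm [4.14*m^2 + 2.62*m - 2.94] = 8.28*m + 2.62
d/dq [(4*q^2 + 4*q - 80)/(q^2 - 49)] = 4*(-q^2 - 58*q - 49)/(q^4 - 98*q^2 + 2401)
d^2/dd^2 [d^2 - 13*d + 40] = 2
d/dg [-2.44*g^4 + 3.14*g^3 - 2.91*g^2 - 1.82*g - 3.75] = -9.76*g^3 + 9.42*g^2 - 5.82*g - 1.82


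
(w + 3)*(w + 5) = w^2 + 8*w + 15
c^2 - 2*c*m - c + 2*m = (c - 1)*(c - 2*m)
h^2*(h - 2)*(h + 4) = h^4 + 2*h^3 - 8*h^2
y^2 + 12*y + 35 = (y + 5)*(y + 7)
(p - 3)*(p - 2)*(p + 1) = p^3 - 4*p^2 + p + 6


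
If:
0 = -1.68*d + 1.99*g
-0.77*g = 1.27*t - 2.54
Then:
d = 3.9073902288188 - 1.9536951144094*t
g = 3.2987012987013 - 1.64935064935065*t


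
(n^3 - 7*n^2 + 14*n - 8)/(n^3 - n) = (n^2 - 6*n + 8)/(n*(n + 1))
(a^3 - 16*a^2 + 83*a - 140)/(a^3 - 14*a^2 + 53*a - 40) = (a^2 - 11*a + 28)/(a^2 - 9*a + 8)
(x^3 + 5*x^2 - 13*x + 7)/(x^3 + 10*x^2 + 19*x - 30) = (x^2 + 6*x - 7)/(x^2 + 11*x + 30)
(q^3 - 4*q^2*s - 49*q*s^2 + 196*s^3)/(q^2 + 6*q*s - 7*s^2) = (q^2 - 11*q*s + 28*s^2)/(q - s)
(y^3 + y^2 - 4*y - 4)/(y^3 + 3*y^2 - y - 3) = (y^2 - 4)/(y^2 + 2*y - 3)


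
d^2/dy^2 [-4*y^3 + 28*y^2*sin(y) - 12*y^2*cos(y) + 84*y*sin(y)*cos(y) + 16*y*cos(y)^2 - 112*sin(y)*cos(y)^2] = -28*y^2*sin(y) + 12*y^2*cos(y) + 48*y*sin(y) - 168*y*sin(2*y) + 112*y*cos(y) - 32*y*cos(2*y) - 24*y + 84*sin(y) - 32*sin(2*y) + 252*sin(3*y) - 24*cos(y) + 168*cos(2*y)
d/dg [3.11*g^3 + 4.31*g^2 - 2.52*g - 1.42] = 9.33*g^2 + 8.62*g - 2.52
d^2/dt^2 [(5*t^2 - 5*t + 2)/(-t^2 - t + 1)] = 2*(10*t^3 - 21*t^2 + 9*t - 4)/(t^6 + 3*t^5 - 5*t^3 + 3*t - 1)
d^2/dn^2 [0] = 0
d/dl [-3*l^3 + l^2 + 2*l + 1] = -9*l^2 + 2*l + 2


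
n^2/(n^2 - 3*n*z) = n/(n - 3*z)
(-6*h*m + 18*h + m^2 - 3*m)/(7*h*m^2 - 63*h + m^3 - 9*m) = (-6*h + m)/(7*h*m + 21*h + m^2 + 3*m)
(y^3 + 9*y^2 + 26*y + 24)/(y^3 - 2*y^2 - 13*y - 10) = (y^2 + 7*y + 12)/(y^2 - 4*y - 5)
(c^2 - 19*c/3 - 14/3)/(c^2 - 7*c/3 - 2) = (c - 7)/(c - 3)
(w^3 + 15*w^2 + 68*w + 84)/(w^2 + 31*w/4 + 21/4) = 4*(w^2 + 8*w + 12)/(4*w + 3)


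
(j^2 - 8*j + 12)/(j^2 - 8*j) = (j^2 - 8*j + 12)/(j*(j - 8))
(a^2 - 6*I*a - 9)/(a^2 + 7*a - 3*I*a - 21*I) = (a - 3*I)/(a + 7)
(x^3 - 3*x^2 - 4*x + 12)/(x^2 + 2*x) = x - 5 + 6/x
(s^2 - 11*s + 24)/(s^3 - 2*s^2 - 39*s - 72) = (s - 3)/(s^2 + 6*s + 9)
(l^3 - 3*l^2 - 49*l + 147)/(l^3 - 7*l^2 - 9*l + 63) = (l + 7)/(l + 3)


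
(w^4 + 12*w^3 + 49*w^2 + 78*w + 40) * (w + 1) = w^5 + 13*w^4 + 61*w^3 + 127*w^2 + 118*w + 40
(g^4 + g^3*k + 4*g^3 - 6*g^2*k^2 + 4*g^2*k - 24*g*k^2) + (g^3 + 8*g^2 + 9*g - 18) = g^4 + g^3*k + 5*g^3 - 6*g^2*k^2 + 4*g^2*k + 8*g^2 - 24*g*k^2 + 9*g - 18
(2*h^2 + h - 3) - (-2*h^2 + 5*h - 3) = 4*h^2 - 4*h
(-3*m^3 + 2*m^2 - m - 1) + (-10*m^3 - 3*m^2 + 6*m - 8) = -13*m^3 - m^2 + 5*m - 9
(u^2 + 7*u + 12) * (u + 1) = u^3 + 8*u^2 + 19*u + 12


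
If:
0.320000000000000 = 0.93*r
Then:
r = 0.34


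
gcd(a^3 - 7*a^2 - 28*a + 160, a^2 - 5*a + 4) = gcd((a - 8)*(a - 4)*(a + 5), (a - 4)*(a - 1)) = a - 4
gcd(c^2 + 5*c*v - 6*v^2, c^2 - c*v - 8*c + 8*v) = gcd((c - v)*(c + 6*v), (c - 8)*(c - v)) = -c + v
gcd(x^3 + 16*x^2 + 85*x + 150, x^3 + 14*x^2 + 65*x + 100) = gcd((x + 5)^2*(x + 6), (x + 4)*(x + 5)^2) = x^2 + 10*x + 25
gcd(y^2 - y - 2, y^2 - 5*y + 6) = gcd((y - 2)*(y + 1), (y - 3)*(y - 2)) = y - 2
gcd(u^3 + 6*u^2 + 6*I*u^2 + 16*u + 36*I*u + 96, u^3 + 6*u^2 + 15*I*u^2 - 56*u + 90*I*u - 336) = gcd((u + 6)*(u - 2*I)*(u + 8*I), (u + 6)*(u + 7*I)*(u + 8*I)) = u^2 + u*(6 + 8*I) + 48*I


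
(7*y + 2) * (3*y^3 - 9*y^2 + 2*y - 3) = 21*y^4 - 57*y^3 - 4*y^2 - 17*y - 6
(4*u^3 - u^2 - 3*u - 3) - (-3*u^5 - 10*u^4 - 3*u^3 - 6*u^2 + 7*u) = 3*u^5 + 10*u^4 + 7*u^3 + 5*u^2 - 10*u - 3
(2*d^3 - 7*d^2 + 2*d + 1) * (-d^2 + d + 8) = -2*d^5 + 9*d^4 + 7*d^3 - 55*d^2 + 17*d + 8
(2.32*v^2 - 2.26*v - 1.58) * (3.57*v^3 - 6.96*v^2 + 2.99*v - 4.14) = 8.2824*v^5 - 24.2154*v^4 + 17.0258*v^3 - 5.3654*v^2 + 4.6322*v + 6.5412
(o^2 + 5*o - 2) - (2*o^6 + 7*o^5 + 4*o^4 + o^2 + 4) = -2*o^6 - 7*o^5 - 4*o^4 + 5*o - 6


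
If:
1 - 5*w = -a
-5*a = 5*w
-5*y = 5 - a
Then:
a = -1/6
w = 1/6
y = -31/30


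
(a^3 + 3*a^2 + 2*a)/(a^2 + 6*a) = (a^2 + 3*a + 2)/(a + 6)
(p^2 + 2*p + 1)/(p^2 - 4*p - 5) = (p + 1)/(p - 5)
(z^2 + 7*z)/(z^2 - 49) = z/(z - 7)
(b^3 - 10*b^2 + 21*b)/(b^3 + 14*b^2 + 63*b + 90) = b*(b^2 - 10*b + 21)/(b^3 + 14*b^2 + 63*b + 90)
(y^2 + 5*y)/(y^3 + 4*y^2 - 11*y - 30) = y/(y^2 - y - 6)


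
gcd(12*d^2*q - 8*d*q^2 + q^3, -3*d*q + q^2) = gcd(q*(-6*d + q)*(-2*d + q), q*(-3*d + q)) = q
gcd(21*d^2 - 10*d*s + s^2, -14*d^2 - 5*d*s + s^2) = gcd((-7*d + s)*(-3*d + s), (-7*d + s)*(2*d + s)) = -7*d + s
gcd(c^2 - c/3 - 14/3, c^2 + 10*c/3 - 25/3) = 1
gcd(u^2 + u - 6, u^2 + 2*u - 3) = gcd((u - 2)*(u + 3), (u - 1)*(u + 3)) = u + 3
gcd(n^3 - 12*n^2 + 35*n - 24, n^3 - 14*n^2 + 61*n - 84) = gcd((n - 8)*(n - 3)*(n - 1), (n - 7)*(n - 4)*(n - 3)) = n - 3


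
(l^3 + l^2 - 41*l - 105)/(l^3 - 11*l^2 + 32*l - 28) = (l^2 + 8*l + 15)/(l^2 - 4*l + 4)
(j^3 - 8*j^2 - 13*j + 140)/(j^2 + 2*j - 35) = (j^2 - 3*j - 28)/(j + 7)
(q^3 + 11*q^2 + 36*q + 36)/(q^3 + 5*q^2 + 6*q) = (q + 6)/q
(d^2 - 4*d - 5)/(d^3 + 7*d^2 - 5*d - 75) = (d^2 - 4*d - 5)/(d^3 + 7*d^2 - 5*d - 75)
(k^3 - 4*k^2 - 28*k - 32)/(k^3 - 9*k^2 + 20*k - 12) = (k^3 - 4*k^2 - 28*k - 32)/(k^3 - 9*k^2 + 20*k - 12)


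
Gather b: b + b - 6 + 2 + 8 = 2*b + 4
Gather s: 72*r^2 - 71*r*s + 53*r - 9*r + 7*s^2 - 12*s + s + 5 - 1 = 72*r^2 + 44*r + 7*s^2 + s*(-71*r - 11) + 4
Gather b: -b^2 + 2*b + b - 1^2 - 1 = -b^2 + 3*b - 2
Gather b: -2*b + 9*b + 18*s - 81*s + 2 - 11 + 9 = 7*b - 63*s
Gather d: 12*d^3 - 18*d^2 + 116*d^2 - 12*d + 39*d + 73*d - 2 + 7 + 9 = 12*d^3 + 98*d^2 + 100*d + 14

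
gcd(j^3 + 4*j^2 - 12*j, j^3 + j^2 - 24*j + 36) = j^2 + 4*j - 12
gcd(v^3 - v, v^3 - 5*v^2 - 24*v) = v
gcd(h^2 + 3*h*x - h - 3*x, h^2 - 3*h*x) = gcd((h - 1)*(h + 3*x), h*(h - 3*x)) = 1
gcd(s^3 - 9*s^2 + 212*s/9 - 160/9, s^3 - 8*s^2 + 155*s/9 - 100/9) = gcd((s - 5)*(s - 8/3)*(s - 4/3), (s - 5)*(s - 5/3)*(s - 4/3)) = s^2 - 19*s/3 + 20/3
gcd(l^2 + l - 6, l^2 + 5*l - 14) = l - 2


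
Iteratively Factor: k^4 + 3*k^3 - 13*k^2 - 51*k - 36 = (k + 3)*(k^3 - 13*k - 12) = (k + 3)^2*(k^2 - 3*k - 4) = (k - 4)*(k + 3)^2*(k + 1)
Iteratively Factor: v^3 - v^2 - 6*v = (v)*(v^2 - v - 6) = v*(v + 2)*(v - 3)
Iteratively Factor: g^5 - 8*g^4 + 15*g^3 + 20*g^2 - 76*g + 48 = (g - 3)*(g^4 - 5*g^3 + 20*g - 16) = (g - 3)*(g - 1)*(g^3 - 4*g^2 - 4*g + 16) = (g - 3)*(g - 2)*(g - 1)*(g^2 - 2*g - 8) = (g - 3)*(g - 2)*(g - 1)*(g + 2)*(g - 4)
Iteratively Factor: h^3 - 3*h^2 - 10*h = (h)*(h^2 - 3*h - 10) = h*(h - 5)*(h + 2)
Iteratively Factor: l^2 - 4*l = (l - 4)*(l)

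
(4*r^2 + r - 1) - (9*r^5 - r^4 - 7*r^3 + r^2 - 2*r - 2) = -9*r^5 + r^4 + 7*r^3 + 3*r^2 + 3*r + 1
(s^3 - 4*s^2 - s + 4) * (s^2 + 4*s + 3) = s^5 - 14*s^3 - 12*s^2 + 13*s + 12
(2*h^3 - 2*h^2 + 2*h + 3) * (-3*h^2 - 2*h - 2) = -6*h^5 + 2*h^4 - 6*h^3 - 9*h^2 - 10*h - 6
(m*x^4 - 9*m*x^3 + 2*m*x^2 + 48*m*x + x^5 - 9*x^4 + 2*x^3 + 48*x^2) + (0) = m*x^4 - 9*m*x^3 + 2*m*x^2 + 48*m*x + x^5 - 9*x^4 + 2*x^3 + 48*x^2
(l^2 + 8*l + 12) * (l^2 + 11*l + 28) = l^4 + 19*l^3 + 128*l^2 + 356*l + 336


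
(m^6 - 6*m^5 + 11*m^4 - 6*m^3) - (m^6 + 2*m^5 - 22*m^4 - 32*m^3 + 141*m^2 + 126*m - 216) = -8*m^5 + 33*m^4 + 26*m^3 - 141*m^2 - 126*m + 216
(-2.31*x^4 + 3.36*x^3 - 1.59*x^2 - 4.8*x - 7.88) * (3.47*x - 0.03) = -8.0157*x^5 + 11.7285*x^4 - 5.6181*x^3 - 16.6083*x^2 - 27.1996*x + 0.2364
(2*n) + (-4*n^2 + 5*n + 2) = -4*n^2 + 7*n + 2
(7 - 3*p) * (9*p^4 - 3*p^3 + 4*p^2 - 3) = -27*p^5 + 72*p^4 - 33*p^3 + 28*p^2 + 9*p - 21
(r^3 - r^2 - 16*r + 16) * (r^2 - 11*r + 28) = r^5 - 12*r^4 + 23*r^3 + 164*r^2 - 624*r + 448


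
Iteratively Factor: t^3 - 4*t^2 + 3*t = (t - 3)*(t^2 - t) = (t - 3)*(t - 1)*(t)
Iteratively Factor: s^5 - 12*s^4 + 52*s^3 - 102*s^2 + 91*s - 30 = (s - 5)*(s^4 - 7*s^3 + 17*s^2 - 17*s + 6) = (s - 5)*(s - 1)*(s^3 - 6*s^2 + 11*s - 6) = (s - 5)*(s - 2)*(s - 1)*(s^2 - 4*s + 3) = (s - 5)*(s - 3)*(s - 2)*(s - 1)*(s - 1)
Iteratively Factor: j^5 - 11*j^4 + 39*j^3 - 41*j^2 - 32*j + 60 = (j + 1)*(j^4 - 12*j^3 + 51*j^2 - 92*j + 60) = (j - 2)*(j + 1)*(j^3 - 10*j^2 + 31*j - 30) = (j - 3)*(j - 2)*(j + 1)*(j^2 - 7*j + 10) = (j - 5)*(j - 3)*(j - 2)*(j + 1)*(j - 2)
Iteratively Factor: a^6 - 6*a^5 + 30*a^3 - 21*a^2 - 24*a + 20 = (a - 1)*(a^5 - 5*a^4 - 5*a^3 + 25*a^2 + 4*a - 20) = (a - 5)*(a - 1)*(a^4 - 5*a^2 + 4) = (a - 5)*(a - 2)*(a - 1)*(a^3 + 2*a^2 - a - 2) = (a - 5)*(a - 2)*(a - 1)^2*(a^2 + 3*a + 2) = (a - 5)*(a - 2)*(a - 1)^2*(a + 2)*(a + 1)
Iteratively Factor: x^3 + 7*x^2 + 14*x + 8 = (x + 1)*(x^2 + 6*x + 8) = (x + 1)*(x + 2)*(x + 4)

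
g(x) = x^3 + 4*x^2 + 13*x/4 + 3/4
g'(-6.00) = 63.25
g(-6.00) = -90.75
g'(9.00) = 318.25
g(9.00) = 1083.00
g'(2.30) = 37.52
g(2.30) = 41.55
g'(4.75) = 108.94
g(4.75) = 213.61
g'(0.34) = 6.32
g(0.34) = 2.36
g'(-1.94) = -0.98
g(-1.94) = 2.20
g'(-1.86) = -1.25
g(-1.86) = 2.11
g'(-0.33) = 0.94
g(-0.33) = 0.08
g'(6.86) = 199.31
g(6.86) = 534.11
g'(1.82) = 27.75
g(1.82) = 25.94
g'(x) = 3*x^2 + 8*x + 13/4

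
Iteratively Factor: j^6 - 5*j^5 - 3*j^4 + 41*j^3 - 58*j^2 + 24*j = (j - 1)*(j^5 - 4*j^4 - 7*j^3 + 34*j^2 - 24*j) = (j - 4)*(j - 1)*(j^4 - 7*j^2 + 6*j) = (j - 4)*(j - 1)*(j + 3)*(j^3 - 3*j^2 + 2*j) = j*(j - 4)*(j - 1)*(j + 3)*(j^2 - 3*j + 2) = j*(j - 4)*(j - 1)^2*(j + 3)*(j - 2)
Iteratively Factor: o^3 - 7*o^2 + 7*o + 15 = (o - 5)*(o^2 - 2*o - 3) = (o - 5)*(o + 1)*(o - 3)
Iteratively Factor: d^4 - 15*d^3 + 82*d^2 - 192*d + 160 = (d - 5)*(d^3 - 10*d^2 + 32*d - 32) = (d - 5)*(d - 2)*(d^2 - 8*d + 16) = (d - 5)*(d - 4)*(d - 2)*(d - 4)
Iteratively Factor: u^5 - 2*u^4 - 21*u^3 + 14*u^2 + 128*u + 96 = (u - 4)*(u^4 + 2*u^3 - 13*u^2 - 38*u - 24) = (u - 4)*(u + 1)*(u^3 + u^2 - 14*u - 24) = (u - 4)*(u + 1)*(u + 2)*(u^2 - u - 12) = (u - 4)*(u + 1)*(u + 2)*(u + 3)*(u - 4)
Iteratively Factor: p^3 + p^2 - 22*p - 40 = (p + 4)*(p^2 - 3*p - 10) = (p - 5)*(p + 4)*(p + 2)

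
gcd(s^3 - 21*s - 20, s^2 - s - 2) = s + 1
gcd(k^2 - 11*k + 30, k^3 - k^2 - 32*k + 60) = k - 5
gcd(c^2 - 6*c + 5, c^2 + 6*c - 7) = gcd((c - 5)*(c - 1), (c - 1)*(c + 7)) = c - 1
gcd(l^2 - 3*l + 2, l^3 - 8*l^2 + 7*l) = l - 1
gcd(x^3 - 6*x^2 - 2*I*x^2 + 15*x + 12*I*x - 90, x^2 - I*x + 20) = x - 5*I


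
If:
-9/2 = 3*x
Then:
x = -3/2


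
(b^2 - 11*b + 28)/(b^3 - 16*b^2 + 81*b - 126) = (b - 4)/(b^2 - 9*b + 18)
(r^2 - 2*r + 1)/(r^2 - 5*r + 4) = (r - 1)/(r - 4)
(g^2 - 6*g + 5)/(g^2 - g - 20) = (g - 1)/(g + 4)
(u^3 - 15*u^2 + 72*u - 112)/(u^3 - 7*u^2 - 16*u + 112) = (u - 4)/(u + 4)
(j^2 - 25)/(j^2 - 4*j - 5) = (j + 5)/(j + 1)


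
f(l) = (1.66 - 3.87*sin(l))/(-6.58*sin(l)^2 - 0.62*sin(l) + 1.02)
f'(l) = (1.66 - 3.87*sin(l))*(13.16*sin(l)*cos(l) + 0.62*cos(l))/(-6.58*sin(l)^2 - 0.62*sin(l) + 1.02)^2 - 3.87*cos(l)/(-6.58*sin(l)^2 - 0.62*sin(l) + 1.02) = (-25.4646*sin(l)^2 + 21.8456*sin(l) - 2.9182)*cos(l)/(43.2964*sin(l)^4 + 8.1592*sin(l)^3 - 13.0388*sin(l)^2 - 1.2648*sin(l) + 1.0404)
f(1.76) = 0.36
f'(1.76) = 0.03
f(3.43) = 4.16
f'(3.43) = 24.33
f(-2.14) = -1.57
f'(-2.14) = 2.17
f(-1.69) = -1.13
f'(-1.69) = 0.25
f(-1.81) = -1.18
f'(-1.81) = 0.54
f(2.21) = 0.39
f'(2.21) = 0.08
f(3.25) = 2.06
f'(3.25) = 5.44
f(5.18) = -1.39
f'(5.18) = -1.43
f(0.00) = 1.63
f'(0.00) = -2.80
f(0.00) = 1.63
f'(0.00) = -2.80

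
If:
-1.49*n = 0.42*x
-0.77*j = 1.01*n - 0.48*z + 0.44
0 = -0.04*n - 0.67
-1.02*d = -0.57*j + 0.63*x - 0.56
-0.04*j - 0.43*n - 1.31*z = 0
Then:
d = -22.54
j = 24.36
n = -16.75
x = 59.42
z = 4.75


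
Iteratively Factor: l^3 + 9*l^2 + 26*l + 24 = (l + 4)*(l^2 + 5*l + 6) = (l + 3)*(l + 4)*(l + 2)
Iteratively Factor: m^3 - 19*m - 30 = (m - 5)*(m^2 + 5*m + 6) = (m - 5)*(m + 2)*(m + 3)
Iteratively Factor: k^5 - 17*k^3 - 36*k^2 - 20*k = (k)*(k^4 - 17*k^2 - 36*k - 20) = k*(k - 5)*(k^3 + 5*k^2 + 8*k + 4) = k*(k - 5)*(k + 2)*(k^2 + 3*k + 2) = k*(k - 5)*(k + 2)^2*(k + 1)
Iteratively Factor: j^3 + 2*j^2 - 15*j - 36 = (j + 3)*(j^2 - j - 12) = (j - 4)*(j + 3)*(j + 3)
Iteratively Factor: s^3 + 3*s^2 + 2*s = (s + 1)*(s^2 + 2*s) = s*(s + 1)*(s + 2)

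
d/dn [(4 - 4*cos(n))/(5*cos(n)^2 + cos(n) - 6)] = -20*sin(n)/(5*cos(n) + 6)^2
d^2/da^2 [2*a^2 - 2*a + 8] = 4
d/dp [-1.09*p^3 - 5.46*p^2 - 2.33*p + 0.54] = -3.27*p^2 - 10.92*p - 2.33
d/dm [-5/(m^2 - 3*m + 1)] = 5*(2*m - 3)/(m^2 - 3*m + 1)^2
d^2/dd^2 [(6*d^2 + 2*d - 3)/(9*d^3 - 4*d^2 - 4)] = 4*(243*d^6 + 243*d^5 - 837*d^4 + 1204*d^3 - 210*d + 72)/(729*d^9 - 972*d^8 + 432*d^7 - 1036*d^6 + 864*d^5 - 192*d^4 + 432*d^3 - 192*d^2 - 64)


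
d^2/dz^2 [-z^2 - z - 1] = -2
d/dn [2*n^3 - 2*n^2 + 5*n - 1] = 6*n^2 - 4*n + 5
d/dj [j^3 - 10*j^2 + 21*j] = 3*j^2 - 20*j + 21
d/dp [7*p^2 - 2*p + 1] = 14*p - 2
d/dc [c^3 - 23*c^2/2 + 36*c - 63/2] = 3*c^2 - 23*c + 36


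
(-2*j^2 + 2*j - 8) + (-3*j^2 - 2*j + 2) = -5*j^2 - 6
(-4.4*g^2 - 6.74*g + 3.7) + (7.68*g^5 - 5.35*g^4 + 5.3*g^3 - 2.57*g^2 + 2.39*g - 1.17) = 7.68*g^5 - 5.35*g^4 + 5.3*g^3 - 6.97*g^2 - 4.35*g + 2.53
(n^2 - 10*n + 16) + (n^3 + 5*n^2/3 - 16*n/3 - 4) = n^3 + 8*n^2/3 - 46*n/3 + 12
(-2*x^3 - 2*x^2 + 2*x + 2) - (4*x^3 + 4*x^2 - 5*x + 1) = -6*x^3 - 6*x^2 + 7*x + 1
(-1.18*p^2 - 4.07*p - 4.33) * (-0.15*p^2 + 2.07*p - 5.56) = 0.177*p^4 - 1.8321*p^3 - 1.2146*p^2 + 13.6661*p + 24.0748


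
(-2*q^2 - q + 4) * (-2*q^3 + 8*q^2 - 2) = 4*q^5 - 14*q^4 - 16*q^3 + 36*q^2 + 2*q - 8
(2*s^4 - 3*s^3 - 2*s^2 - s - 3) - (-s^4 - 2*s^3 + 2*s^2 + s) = 3*s^4 - s^3 - 4*s^2 - 2*s - 3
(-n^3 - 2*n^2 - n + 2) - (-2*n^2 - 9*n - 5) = -n^3 + 8*n + 7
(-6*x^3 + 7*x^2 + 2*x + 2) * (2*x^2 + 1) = -12*x^5 + 14*x^4 - 2*x^3 + 11*x^2 + 2*x + 2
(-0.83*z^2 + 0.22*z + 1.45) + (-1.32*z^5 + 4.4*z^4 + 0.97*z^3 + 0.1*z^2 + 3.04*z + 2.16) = -1.32*z^5 + 4.4*z^4 + 0.97*z^3 - 0.73*z^2 + 3.26*z + 3.61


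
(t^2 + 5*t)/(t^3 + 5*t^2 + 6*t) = (t + 5)/(t^2 + 5*t + 6)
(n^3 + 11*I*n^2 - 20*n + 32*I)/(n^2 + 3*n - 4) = (n^3 + 11*I*n^2 - 20*n + 32*I)/(n^2 + 3*n - 4)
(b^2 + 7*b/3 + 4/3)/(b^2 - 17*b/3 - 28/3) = (b + 1)/(b - 7)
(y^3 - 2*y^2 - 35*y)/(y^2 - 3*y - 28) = y*(y + 5)/(y + 4)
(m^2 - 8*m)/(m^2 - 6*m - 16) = m/(m + 2)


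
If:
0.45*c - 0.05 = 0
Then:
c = 0.11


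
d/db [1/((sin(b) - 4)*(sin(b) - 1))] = (5 - 2*sin(b))*cos(b)/((sin(b) - 4)^2*(sin(b) - 1)^2)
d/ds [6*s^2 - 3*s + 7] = 12*s - 3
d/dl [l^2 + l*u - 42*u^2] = 2*l + u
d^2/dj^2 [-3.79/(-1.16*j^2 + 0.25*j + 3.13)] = (10.199648*j^2 - 2.1982*j - 3.79*(2.32*j - 0.25)*(4.64*j - 0.5) - 27.521464)/(-1.16*j^2 + 0.25*j + 3.13)^3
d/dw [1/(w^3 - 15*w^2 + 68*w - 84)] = (-3*w^2 + 30*w - 68)/(w^3 - 15*w^2 + 68*w - 84)^2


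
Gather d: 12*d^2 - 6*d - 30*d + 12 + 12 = 12*d^2 - 36*d + 24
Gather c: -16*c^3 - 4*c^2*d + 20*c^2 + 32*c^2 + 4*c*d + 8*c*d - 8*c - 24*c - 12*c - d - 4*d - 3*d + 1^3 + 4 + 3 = -16*c^3 + c^2*(52 - 4*d) + c*(12*d - 44) - 8*d + 8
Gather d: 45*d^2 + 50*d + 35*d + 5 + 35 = 45*d^2 + 85*d + 40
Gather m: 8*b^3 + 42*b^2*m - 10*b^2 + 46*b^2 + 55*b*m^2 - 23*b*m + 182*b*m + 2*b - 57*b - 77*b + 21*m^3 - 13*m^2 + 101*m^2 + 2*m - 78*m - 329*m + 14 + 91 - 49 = 8*b^3 + 36*b^2 - 132*b + 21*m^3 + m^2*(55*b + 88) + m*(42*b^2 + 159*b - 405) + 56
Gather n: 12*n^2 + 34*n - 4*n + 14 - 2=12*n^2 + 30*n + 12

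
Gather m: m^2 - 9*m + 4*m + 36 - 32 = m^2 - 5*m + 4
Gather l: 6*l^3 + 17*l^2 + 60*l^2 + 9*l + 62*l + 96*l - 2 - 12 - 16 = 6*l^3 + 77*l^2 + 167*l - 30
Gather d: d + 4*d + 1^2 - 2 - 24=5*d - 25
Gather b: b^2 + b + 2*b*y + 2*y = b^2 + b*(2*y + 1) + 2*y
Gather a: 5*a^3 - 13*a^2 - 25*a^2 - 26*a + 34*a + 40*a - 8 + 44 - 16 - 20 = 5*a^3 - 38*a^2 + 48*a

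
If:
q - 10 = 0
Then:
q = 10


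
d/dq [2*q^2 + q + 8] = 4*q + 1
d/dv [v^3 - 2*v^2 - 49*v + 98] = 3*v^2 - 4*v - 49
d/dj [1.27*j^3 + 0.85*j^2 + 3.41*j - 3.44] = 3.81*j^2 + 1.7*j + 3.41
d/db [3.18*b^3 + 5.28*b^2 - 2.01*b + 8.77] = 9.54*b^2 + 10.56*b - 2.01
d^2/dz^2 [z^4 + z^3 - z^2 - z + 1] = 12*z^2 + 6*z - 2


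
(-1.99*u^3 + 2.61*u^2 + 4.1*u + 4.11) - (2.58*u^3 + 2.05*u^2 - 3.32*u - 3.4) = -4.57*u^3 + 0.56*u^2 + 7.42*u + 7.51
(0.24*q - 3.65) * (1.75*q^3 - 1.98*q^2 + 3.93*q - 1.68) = 0.42*q^4 - 6.8627*q^3 + 8.1702*q^2 - 14.7477*q + 6.132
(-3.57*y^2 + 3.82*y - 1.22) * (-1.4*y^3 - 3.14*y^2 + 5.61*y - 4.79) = 4.998*y^5 + 5.8618*y^4 - 30.3145*y^3 + 42.3613*y^2 - 25.142*y + 5.8438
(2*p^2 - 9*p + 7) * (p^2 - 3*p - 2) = 2*p^4 - 15*p^3 + 30*p^2 - 3*p - 14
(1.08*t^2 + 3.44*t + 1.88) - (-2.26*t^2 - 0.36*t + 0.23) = 3.34*t^2 + 3.8*t + 1.65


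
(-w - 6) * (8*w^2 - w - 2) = -8*w^3 - 47*w^2 + 8*w + 12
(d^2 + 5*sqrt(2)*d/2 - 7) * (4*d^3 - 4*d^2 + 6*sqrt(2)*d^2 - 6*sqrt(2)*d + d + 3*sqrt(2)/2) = 4*d^5 - 4*d^4 + 16*sqrt(2)*d^4 - 16*sqrt(2)*d^3 + 3*d^3 - 38*sqrt(2)*d^2 - 2*d^2 + d/2 + 42*sqrt(2)*d - 21*sqrt(2)/2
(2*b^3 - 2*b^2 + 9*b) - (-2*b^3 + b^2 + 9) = 4*b^3 - 3*b^2 + 9*b - 9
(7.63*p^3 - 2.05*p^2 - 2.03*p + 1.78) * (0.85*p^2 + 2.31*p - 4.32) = 6.4855*p^5 + 15.8828*p^4 - 39.4226*p^3 + 5.6797*p^2 + 12.8814*p - 7.6896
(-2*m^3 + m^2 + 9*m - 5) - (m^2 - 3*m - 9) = -2*m^3 + 12*m + 4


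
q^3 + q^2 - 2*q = q*(q - 1)*(q + 2)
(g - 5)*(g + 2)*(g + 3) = g^3 - 19*g - 30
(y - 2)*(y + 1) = y^2 - y - 2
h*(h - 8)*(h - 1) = h^3 - 9*h^2 + 8*h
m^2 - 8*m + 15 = (m - 5)*(m - 3)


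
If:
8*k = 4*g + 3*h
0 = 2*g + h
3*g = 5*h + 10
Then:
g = 10/13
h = -20/13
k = -5/26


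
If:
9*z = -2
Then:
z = -2/9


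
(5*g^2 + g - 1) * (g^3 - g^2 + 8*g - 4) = 5*g^5 - 4*g^4 + 38*g^3 - 11*g^2 - 12*g + 4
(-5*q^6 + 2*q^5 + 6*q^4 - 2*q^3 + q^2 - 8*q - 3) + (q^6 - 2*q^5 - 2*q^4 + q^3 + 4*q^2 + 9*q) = -4*q^6 + 4*q^4 - q^3 + 5*q^2 + q - 3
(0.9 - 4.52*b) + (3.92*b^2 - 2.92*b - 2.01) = 3.92*b^2 - 7.44*b - 1.11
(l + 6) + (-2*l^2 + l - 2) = -2*l^2 + 2*l + 4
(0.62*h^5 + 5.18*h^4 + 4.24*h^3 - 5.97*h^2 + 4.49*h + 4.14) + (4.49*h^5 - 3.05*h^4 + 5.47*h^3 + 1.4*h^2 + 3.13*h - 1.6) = 5.11*h^5 + 2.13*h^4 + 9.71*h^3 - 4.57*h^2 + 7.62*h + 2.54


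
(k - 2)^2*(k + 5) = k^3 + k^2 - 16*k + 20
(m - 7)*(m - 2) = m^2 - 9*m + 14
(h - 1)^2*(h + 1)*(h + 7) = h^4 + 6*h^3 - 8*h^2 - 6*h + 7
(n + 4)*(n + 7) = n^2 + 11*n + 28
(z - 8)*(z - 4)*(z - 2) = z^3 - 14*z^2 + 56*z - 64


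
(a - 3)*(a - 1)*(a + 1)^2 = a^4 - 2*a^3 - 4*a^2 + 2*a + 3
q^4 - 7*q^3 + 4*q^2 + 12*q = q*(q - 6)*(q - 2)*(q + 1)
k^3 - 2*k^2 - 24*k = k*(k - 6)*(k + 4)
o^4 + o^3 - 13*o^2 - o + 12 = (o - 3)*(o - 1)*(o + 1)*(o + 4)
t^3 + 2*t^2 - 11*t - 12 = (t - 3)*(t + 1)*(t + 4)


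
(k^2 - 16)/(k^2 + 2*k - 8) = (k - 4)/(k - 2)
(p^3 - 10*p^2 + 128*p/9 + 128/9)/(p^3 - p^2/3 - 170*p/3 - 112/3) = (p - 8/3)/(p + 7)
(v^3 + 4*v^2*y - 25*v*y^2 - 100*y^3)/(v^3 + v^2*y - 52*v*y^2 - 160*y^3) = (-v + 5*y)/(-v + 8*y)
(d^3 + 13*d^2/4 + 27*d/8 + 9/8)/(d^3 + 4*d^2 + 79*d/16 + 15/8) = 2*(2*d^2 + 5*d + 3)/(4*d^2 + 13*d + 10)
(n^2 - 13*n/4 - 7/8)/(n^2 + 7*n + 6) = (8*n^2 - 26*n - 7)/(8*(n^2 + 7*n + 6))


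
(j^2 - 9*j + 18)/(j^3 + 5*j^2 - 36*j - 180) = (j - 3)/(j^2 + 11*j + 30)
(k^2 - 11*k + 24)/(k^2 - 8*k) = (k - 3)/k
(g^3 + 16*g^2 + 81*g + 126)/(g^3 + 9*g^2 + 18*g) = (g + 7)/g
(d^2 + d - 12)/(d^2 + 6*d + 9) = (d^2 + d - 12)/(d^2 + 6*d + 9)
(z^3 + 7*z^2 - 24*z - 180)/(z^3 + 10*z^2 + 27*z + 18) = (z^2 + z - 30)/(z^2 + 4*z + 3)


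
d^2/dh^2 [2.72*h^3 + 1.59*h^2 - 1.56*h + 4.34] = 16.32*h + 3.18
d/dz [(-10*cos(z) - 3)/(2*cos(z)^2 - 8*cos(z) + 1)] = 2*(-10*cos(z)^2 - 6*cos(z) + 17)*sin(z)/(8*cos(z) - cos(2*z) - 2)^2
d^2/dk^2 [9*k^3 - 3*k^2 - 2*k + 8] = 54*k - 6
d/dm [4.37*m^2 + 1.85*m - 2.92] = 8.74*m + 1.85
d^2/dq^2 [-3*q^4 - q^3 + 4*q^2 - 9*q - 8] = -36*q^2 - 6*q + 8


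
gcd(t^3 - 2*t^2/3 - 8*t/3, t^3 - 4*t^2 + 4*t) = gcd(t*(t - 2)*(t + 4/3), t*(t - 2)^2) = t^2 - 2*t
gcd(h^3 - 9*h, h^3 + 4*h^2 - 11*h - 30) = h - 3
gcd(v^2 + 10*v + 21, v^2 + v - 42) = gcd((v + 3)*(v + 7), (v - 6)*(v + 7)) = v + 7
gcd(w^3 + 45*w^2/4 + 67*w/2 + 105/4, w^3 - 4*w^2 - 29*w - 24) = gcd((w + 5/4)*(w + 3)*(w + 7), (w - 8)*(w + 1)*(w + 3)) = w + 3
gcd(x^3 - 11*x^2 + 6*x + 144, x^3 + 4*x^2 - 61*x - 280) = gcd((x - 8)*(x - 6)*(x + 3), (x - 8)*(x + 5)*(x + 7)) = x - 8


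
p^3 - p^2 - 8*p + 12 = (p - 2)^2*(p + 3)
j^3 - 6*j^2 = j^2*(j - 6)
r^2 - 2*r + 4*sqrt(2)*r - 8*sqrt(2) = (r - 2)*(r + 4*sqrt(2))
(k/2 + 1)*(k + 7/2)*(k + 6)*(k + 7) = k^4/2 + 37*k^3/4 + 241*k^2/4 + 161*k + 147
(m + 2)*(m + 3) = m^2 + 5*m + 6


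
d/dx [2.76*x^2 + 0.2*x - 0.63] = 5.52*x + 0.2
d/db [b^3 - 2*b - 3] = 3*b^2 - 2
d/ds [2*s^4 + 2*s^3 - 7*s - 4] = 8*s^3 + 6*s^2 - 7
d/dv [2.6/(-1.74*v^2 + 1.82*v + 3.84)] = (9.048*v - 4.732)/(-1.74*v^2 + 1.82*v + 3.84)^2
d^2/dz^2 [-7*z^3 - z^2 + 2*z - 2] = -42*z - 2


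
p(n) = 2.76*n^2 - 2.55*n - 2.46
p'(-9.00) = -52.23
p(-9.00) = 244.05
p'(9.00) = 47.13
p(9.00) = 198.15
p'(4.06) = 19.86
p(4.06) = 32.68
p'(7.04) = 36.31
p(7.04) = 116.38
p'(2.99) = 13.95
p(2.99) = 14.59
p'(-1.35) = -10.00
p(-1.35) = 6.01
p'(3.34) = 15.89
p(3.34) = 19.81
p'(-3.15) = -19.94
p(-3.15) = 32.96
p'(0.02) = -2.44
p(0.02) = -2.51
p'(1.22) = 4.18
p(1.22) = -1.46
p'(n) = 5.52*n - 2.55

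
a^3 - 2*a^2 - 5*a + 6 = (a - 3)*(a - 1)*(a + 2)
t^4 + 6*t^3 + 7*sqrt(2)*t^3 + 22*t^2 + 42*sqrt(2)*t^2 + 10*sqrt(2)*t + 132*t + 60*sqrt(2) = (t + 6)*(t + sqrt(2))^2*(t + 5*sqrt(2))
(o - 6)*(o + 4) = o^2 - 2*o - 24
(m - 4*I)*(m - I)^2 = m^3 - 6*I*m^2 - 9*m + 4*I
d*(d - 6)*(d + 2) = d^3 - 4*d^2 - 12*d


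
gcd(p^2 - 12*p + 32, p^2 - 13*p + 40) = p - 8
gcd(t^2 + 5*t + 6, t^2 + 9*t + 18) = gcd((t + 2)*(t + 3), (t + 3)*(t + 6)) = t + 3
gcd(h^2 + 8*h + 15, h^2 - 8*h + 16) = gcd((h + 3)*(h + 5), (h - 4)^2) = 1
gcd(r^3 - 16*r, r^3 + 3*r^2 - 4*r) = r^2 + 4*r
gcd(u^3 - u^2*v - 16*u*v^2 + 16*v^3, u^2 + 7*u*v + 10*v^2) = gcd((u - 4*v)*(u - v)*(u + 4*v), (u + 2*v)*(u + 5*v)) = 1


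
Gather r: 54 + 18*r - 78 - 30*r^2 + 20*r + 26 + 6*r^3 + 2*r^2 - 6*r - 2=6*r^3 - 28*r^2 + 32*r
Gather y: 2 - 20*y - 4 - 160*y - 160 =-180*y - 162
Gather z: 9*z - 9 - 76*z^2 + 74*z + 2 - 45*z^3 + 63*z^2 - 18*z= -45*z^3 - 13*z^2 + 65*z - 7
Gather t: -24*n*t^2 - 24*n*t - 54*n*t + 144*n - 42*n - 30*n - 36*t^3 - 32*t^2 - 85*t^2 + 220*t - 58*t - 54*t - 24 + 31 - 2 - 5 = 72*n - 36*t^3 + t^2*(-24*n - 117) + t*(108 - 78*n)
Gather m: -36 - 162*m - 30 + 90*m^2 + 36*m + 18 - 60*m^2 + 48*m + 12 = 30*m^2 - 78*m - 36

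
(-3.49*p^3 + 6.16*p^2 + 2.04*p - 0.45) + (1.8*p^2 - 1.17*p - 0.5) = -3.49*p^3 + 7.96*p^2 + 0.87*p - 0.95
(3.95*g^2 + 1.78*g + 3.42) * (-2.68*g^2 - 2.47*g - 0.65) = -10.586*g^4 - 14.5269*g^3 - 16.1297*g^2 - 9.6044*g - 2.223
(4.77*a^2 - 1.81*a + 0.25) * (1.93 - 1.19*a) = -5.6763*a^3 + 11.36*a^2 - 3.7908*a + 0.4825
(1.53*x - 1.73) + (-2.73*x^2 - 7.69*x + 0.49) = -2.73*x^2 - 6.16*x - 1.24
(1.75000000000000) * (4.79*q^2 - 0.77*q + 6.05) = 8.3825*q^2 - 1.3475*q + 10.5875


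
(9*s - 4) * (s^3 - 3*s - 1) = 9*s^4 - 4*s^3 - 27*s^2 + 3*s + 4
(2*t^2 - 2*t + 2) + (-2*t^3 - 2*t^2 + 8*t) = -2*t^3 + 6*t + 2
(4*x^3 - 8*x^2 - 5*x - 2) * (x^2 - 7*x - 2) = 4*x^5 - 36*x^4 + 43*x^3 + 49*x^2 + 24*x + 4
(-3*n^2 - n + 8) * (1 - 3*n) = 9*n^3 - 25*n + 8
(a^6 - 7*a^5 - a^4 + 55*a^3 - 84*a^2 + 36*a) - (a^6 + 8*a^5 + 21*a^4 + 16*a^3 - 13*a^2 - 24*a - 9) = -15*a^5 - 22*a^4 + 39*a^3 - 71*a^2 + 60*a + 9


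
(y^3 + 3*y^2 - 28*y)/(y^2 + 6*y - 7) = y*(y - 4)/(y - 1)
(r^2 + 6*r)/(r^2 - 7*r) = (r + 6)/(r - 7)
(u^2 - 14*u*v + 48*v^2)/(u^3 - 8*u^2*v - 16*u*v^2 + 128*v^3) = (u - 6*v)/(u^2 - 16*v^2)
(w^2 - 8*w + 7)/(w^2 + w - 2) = (w - 7)/(w + 2)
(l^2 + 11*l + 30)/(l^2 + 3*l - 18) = (l + 5)/(l - 3)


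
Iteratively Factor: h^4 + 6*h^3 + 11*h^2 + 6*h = (h + 2)*(h^3 + 4*h^2 + 3*h) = (h + 1)*(h + 2)*(h^2 + 3*h) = h*(h + 1)*(h + 2)*(h + 3)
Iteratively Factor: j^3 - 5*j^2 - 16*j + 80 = (j - 4)*(j^2 - j - 20) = (j - 5)*(j - 4)*(j + 4)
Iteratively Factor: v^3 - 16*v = (v)*(v^2 - 16) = v*(v + 4)*(v - 4)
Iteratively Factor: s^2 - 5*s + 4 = (s - 1)*(s - 4)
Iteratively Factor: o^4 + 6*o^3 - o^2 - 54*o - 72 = (o + 2)*(o^3 + 4*o^2 - 9*o - 36) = (o - 3)*(o + 2)*(o^2 + 7*o + 12) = (o - 3)*(o + 2)*(o + 4)*(o + 3)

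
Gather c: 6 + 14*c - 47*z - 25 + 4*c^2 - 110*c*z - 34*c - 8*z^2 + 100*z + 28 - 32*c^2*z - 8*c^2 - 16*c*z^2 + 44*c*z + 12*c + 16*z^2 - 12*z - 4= c^2*(-32*z - 4) + c*(-16*z^2 - 66*z - 8) + 8*z^2 + 41*z + 5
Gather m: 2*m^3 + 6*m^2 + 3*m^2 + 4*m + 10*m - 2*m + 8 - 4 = 2*m^3 + 9*m^2 + 12*m + 4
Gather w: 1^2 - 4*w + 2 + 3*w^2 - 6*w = 3*w^2 - 10*w + 3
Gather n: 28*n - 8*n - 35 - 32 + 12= 20*n - 55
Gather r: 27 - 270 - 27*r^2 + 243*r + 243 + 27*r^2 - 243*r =0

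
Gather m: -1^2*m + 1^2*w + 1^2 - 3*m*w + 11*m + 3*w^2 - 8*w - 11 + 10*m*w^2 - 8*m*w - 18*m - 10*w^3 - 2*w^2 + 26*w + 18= m*(10*w^2 - 11*w - 8) - 10*w^3 + w^2 + 19*w + 8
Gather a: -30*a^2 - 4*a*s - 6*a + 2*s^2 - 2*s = -30*a^2 + a*(-4*s - 6) + 2*s^2 - 2*s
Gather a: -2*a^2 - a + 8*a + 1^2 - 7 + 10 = -2*a^2 + 7*a + 4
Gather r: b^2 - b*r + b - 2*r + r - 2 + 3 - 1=b^2 + b + r*(-b - 1)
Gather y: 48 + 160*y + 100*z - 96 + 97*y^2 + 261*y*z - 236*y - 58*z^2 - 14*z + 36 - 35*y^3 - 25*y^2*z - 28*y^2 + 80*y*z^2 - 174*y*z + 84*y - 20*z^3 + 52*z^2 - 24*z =-35*y^3 + y^2*(69 - 25*z) + y*(80*z^2 + 87*z + 8) - 20*z^3 - 6*z^2 + 62*z - 12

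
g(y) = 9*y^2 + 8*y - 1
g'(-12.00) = -208.00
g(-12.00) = 1199.00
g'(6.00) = 116.00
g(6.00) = 371.00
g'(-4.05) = -64.90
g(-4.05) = 114.22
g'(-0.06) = 6.92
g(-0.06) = -1.45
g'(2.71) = 56.78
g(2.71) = 86.78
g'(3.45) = 70.10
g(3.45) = 133.72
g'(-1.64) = -21.52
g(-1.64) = 10.09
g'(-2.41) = -35.38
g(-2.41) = 31.99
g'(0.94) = 24.92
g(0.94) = 14.47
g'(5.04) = 98.72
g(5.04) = 267.93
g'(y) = 18*y + 8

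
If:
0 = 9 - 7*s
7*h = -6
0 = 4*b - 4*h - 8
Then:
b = 8/7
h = -6/7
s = 9/7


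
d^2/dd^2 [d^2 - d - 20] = 2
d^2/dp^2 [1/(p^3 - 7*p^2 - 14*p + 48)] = 2*((7 - 3*p)*(p^3 - 7*p^2 - 14*p + 48) + (-3*p^2 + 14*p + 14)^2)/(p^3 - 7*p^2 - 14*p + 48)^3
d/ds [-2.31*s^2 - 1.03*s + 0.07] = -4.62*s - 1.03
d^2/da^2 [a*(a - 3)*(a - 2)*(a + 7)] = 12*a^2 + 12*a - 58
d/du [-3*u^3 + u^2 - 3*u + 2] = -9*u^2 + 2*u - 3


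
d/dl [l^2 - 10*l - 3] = 2*l - 10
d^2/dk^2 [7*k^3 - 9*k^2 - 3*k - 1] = 42*k - 18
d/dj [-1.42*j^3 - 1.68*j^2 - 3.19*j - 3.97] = -4.26*j^2 - 3.36*j - 3.19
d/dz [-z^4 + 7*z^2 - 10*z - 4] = -4*z^3 + 14*z - 10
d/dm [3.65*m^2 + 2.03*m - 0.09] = 7.3*m + 2.03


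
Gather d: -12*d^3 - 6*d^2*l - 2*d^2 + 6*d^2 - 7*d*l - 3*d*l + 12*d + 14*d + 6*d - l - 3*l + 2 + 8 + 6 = -12*d^3 + d^2*(4 - 6*l) + d*(32 - 10*l) - 4*l + 16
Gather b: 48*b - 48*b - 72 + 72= 0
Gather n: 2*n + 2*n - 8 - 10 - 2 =4*n - 20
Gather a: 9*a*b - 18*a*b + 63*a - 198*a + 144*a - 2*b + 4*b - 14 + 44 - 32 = a*(9 - 9*b) + 2*b - 2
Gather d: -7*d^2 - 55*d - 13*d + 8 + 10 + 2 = -7*d^2 - 68*d + 20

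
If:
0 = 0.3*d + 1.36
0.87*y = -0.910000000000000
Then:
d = -4.53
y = -1.05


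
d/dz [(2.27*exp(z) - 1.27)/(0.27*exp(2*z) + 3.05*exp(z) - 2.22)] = (-0.6129*exp(2*z) + 0.6858*exp(z) - 1.1659)*exp(z)/(0.0729*exp(4*z) + 1.647*exp(3*z) + 8.1037*exp(2*z) - 13.542*exp(z) + 4.9284)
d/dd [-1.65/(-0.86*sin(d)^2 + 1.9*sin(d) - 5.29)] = (3.135 - 2.838*sin(d))*cos(d)/(0.86*sin(d)^2 - 1.9*sin(d) + 5.29)^2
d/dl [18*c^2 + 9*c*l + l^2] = 9*c + 2*l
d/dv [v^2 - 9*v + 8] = 2*v - 9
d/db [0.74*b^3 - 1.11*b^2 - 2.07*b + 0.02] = 2.22*b^2 - 2.22*b - 2.07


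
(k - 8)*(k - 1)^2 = k^3 - 10*k^2 + 17*k - 8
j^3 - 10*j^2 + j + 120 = (j - 8)*(j - 5)*(j + 3)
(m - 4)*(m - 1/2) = m^2 - 9*m/2 + 2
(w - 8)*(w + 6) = w^2 - 2*w - 48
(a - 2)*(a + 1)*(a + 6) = a^3 + 5*a^2 - 8*a - 12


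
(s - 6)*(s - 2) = s^2 - 8*s + 12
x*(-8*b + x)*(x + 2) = -8*b*x^2 - 16*b*x + x^3 + 2*x^2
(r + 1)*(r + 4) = r^2 + 5*r + 4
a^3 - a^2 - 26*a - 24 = (a - 6)*(a + 1)*(a + 4)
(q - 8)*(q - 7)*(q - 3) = q^3 - 18*q^2 + 101*q - 168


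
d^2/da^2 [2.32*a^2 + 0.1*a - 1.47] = 4.64000000000000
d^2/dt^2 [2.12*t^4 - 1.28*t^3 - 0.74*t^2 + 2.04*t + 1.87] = 25.44*t^2 - 7.68*t - 1.48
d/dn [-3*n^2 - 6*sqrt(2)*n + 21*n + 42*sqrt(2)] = -6*n - 6*sqrt(2) + 21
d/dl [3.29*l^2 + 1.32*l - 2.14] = 6.58*l + 1.32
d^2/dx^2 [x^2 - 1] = 2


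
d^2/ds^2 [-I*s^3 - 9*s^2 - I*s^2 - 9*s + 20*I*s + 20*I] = -6*I*s - 18 - 2*I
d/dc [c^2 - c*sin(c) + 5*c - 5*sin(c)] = -c*cos(c) + 2*c - sin(c) - 5*cos(c) + 5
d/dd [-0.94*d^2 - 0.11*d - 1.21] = -1.88*d - 0.11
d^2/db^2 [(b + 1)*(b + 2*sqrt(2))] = 2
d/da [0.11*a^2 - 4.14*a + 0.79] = 0.22*a - 4.14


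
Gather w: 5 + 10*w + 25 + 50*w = 60*w + 30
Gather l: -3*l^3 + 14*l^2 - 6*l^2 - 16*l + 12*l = -3*l^3 + 8*l^2 - 4*l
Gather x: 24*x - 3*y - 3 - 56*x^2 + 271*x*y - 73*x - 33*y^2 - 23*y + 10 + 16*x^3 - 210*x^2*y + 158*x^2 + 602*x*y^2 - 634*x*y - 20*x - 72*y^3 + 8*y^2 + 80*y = 16*x^3 + x^2*(102 - 210*y) + x*(602*y^2 - 363*y - 69) - 72*y^3 - 25*y^2 + 54*y + 7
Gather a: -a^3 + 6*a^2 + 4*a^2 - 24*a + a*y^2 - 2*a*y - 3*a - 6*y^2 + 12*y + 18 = -a^3 + 10*a^2 + a*(y^2 - 2*y - 27) - 6*y^2 + 12*y + 18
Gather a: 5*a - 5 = 5*a - 5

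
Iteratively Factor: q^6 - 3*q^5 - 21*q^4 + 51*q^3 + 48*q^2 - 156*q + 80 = (q - 5)*(q^5 + 2*q^4 - 11*q^3 - 4*q^2 + 28*q - 16) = (q - 5)*(q - 1)*(q^4 + 3*q^3 - 8*q^2 - 12*q + 16) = (q - 5)*(q - 1)*(q + 2)*(q^3 + q^2 - 10*q + 8) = (q - 5)*(q - 1)*(q + 2)*(q + 4)*(q^2 - 3*q + 2) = (q - 5)*(q - 2)*(q - 1)*(q + 2)*(q + 4)*(q - 1)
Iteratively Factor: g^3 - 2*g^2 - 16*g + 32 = (g - 4)*(g^2 + 2*g - 8) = (g - 4)*(g - 2)*(g + 4)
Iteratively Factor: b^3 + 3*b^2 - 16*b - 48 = (b + 4)*(b^2 - b - 12) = (b + 3)*(b + 4)*(b - 4)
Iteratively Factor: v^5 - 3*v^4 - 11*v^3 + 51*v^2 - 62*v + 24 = (v - 2)*(v^4 - v^3 - 13*v^2 + 25*v - 12) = (v - 2)*(v - 1)*(v^3 - 13*v + 12) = (v - 2)*(v - 1)*(v + 4)*(v^2 - 4*v + 3) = (v - 2)*(v - 1)^2*(v + 4)*(v - 3)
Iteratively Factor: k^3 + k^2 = (k + 1)*(k^2) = k*(k + 1)*(k)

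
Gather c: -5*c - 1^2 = -5*c - 1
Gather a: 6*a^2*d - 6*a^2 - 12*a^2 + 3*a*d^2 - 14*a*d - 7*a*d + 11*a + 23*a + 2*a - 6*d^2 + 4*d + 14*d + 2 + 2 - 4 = a^2*(6*d - 18) + a*(3*d^2 - 21*d + 36) - 6*d^2 + 18*d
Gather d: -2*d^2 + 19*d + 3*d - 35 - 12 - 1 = -2*d^2 + 22*d - 48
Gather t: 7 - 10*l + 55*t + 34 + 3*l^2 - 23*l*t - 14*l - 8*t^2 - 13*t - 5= 3*l^2 - 24*l - 8*t^2 + t*(42 - 23*l) + 36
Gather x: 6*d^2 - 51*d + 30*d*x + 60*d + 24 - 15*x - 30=6*d^2 + 9*d + x*(30*d - 15) - 6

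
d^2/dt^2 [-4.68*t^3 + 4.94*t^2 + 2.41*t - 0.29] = 9.88 - 28.08*t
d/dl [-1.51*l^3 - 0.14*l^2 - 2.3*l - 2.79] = -4.53*l^2 - 0.28*l - 2.3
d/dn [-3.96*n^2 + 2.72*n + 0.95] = 2.72 - 7.92*n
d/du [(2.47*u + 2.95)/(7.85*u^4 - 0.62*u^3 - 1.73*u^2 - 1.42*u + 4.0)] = (-58.1685*u^4 - 89.5672*u^3 + 9.7601*u^2 + 10.207*u + 14.069)/(61.6225*u^8 - 9.734*u^7 - 26.7766*u^6 - 20.1488*u^5 + 67.5537*u^4 - 0.0468000000000002*u^3 - 11.8236*u^2 - 11.36*u + 16.0)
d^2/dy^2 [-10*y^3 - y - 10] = -60*y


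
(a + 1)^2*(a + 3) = a^3 + 5*a^2 + 7*a + 3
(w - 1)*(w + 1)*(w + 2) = w^3 + 2*w^2 - w - 2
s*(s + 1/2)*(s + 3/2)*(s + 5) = s^4 + 7*s^3 + 43*s^2/4 + 15*s/4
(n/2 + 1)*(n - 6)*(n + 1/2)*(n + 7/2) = n^4/2 - 105*n^2/8 - 55*n/2 - 21/2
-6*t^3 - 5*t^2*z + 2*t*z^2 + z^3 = (-2*t + z)*(t + z)*(3*t + z)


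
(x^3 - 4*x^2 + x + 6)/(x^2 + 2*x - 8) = (x^2 - 2*x - 3)/(x + 4)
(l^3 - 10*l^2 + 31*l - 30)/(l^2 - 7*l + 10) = l - 3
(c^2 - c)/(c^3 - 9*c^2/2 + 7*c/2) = 2/(2*c - 7)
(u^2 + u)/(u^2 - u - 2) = u/(u - 2)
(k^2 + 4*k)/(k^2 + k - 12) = k/(k - 3)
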